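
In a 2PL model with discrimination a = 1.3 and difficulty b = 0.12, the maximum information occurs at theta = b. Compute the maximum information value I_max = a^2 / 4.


For 2PL, max info at theta = b = 0.12
I_max = a^2 / 4 = 1.3^2 / 4
= 1.69 / 4
I_max = 0.4225

0.4225


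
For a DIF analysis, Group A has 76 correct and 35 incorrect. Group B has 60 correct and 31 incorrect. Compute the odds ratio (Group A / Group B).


Odds_A = 76/35 = 2.1714
Odds_B = 60/31 = 1.9355
OR = Odds_A / Odds_B = 2.1714 / 1.9355
Exactly, OR = (76 * 31) / (35 * 60) = 2356 / 2100
OR = 1.1219

1.1219


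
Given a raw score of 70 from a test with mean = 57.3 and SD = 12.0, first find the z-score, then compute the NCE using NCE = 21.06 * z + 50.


z = (X - mean) / SD = (70 - 57.3) / 12.0
z = 12.7 / 12.0
z = 1.0583
NCE = NCE = 21.06z + 50
Carry z at full precision (z = 12.7 / 12.0) into the conversion:
NCE = 21.06 * (12.7 / 12.0) + 50 = 267.462 / 12.0 + 50
NCE = 22.2885 + 50
NCE = 72.2885

72.2885


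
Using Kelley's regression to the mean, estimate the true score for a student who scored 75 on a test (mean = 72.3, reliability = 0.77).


T_est = rxx * X + (1 - rxx) * mean
T_est = 0.77 * 75 + 0.23 * 72.3
T_est = 57.75 + 16.629
T_est = 74.379

74.379


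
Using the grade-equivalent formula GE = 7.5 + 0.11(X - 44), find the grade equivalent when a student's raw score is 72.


raw - median = 72 - 44 = 28
slope * diff = 0.11 * 28 = 3.08
GE = 7.5 + 3.08
GE = 10.58

10.58


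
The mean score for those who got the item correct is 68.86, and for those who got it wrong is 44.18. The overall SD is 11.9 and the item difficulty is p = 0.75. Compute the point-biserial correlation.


q = 1 - p = 0.25
rpb = ((M1 - M0) / SD) * sqrt(p * q)
rpb = ((68.86 - 44.18) / 11.9) * sqrt(0.75 * 0.25)
rpb = 0.898

0.898


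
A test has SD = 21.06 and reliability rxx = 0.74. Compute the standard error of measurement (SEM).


SEM = SD * sqrt(1 - rxx)
SEM = 21.06 * sqrt(1 - 0.74)
SEM = 21.06 * sqrt(0.26) = 21.06 * 0.509902
SEM = 10.7385

10.7385


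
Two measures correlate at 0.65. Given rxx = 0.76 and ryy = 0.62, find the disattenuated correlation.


r_corrected = rxy / sqrt(rxx * ryy)
= 0.65 / sqrt(0.76 * 0.62)
= 0.65 / sqrt(0.4712)
= 0.65 / 0.68644
r_corrected = 0.9469

0.9469


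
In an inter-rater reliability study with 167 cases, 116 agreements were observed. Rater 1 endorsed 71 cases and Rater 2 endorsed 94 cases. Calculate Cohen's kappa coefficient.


P_o = 116/167 = 0.694611
P_e = (71*94 + 96*73) / 27889 = 0.490588
kappa = (P_o - P_e) / (1 - P_e)
kappa = (0.694611 - 0.490588) / (1 - 0.490588)
kappa = 0.4005

0.4005


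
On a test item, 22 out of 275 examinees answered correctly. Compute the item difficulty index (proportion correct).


Item difficulty p = number correct / total examinees
p = 22 / 275
p = 0.08

0.08


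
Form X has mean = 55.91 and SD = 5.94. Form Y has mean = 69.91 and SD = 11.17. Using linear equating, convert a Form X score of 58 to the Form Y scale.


slope = SD_Y / SD_X = 11.17 / 5.94 ~ 1.8805
intercept = mean_Y - slope * mean_X = 69.91 - (11.17 / 5.94) * 55.91 ~ -35.2272
Y = slope * X + intercept. To avoid rounding drift from the rounded slope/intercept, evaluate the equivalent form Y = mean_Y + SD_Y * (X - mean_X) / SD_X at full precision:
Y = 69.91 + 11.17 * (58 - 55.91) / 5.94
Y = 69.91 + 11.17 * 2.09 / 5.94
Y = 69.91 + 23.3453 / 5.94
Y = 69.91 + 3.9302
Y = 73.8402

73.8402


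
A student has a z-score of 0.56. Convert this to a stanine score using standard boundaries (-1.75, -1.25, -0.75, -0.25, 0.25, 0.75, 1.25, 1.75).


Stanine boundaries: [-1.75, -1.25, -0.75, -0.25, 0.25, 0.75, 1.25, 1.75]
z = 0.56
Check each boundary:
  z >= -1.75 -> could be stanine 2
  z >= -1.25 -> could be stanine 3
  z >= -0.75 -> could be stanine 4
  z >= -0.25 -> could be stanine 5
  z >= 0.25 -> could be stanine 6
  z < 0.75
  z < 1.25
  z < 1.75
Highest qualifying boundary gives stanine = 6

6


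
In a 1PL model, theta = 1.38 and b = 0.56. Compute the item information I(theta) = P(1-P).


P = 1/(1+exp(-(1.38-0.56))) = 0.6942
I = P*(1-P) = 0.6942 * 0.3058
I = 0.2123

0.2123


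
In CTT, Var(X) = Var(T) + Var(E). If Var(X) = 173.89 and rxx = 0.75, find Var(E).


var_true = rxx * var_obs = 0.75 * 173.89 = 130.4175
var_error = var_obs - var_true
var_error = 173.89 - 130.4175
var_error = 43.4725

43.4725


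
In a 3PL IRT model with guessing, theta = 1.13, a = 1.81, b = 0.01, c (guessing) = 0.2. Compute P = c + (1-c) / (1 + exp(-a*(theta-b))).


logit = 1.81*(1.13 - 0.01) = 2.0272
P* = 1/(1 + exp(-2.0272)) = 0.8836
P = 0.2 + (1 - 0.2) * 0.8836
P = 0.9069

0.9069


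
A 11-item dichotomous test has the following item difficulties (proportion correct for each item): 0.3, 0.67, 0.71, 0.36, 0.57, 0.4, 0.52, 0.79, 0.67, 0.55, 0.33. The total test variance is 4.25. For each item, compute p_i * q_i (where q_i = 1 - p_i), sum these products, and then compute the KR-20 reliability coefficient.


For each item, compute p_i * q_i:
  Item 1: 0.3 * 0.7 = 0.21
  Item 2: 0.67 * 0.33 = 0.2211
  Item 3: 0.71 * 0.29 = 0.2059
  Item 4: 0.36 * 0.64 = 0.2304
  Item 5: 0.57 * 0.43 = 0.2451
  Item 6: 0.4 * 0.6 = 0.24
  Item 7: 0.52 * 0.48 = 0.2496
  Item 8: 0.79 * 0.21 = 0.1659
  Item 9: 0.67 * 0.33 = 0.2211
  Item 10: 0.55 * 0.45 = 0.2475
  Item 11: 0.33 * 0.67 = 0.2211
Sum(p_i * q_i) = 0.21 + 0.2211 + 0.2059 + 0.2304 + 0.2451 + 0.24 + 0.2496 + 0.1659 + 0.2211 + 0.2475 + 0.2211 = 2.4577
KR-20 = (k/(k-1)) * (1 - Sum(p_i*q_i) / Var_total)
= (11/10) * (1 - 2.4577/4.25)
= 1.1 * 0.4217
KR-20 = 0.4639

0.4639


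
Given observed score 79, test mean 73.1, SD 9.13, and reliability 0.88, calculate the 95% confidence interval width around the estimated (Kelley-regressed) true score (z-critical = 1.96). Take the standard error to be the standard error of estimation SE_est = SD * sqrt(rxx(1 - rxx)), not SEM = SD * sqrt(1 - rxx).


True score estimate = 0.88*79 + 0.12*73.1 = 78.292
SE_est = SD * sqrt(rxx * (1 - rxx)) = 9.13 * sqrt(0.88 * 0.12) = 9.13 * sqrt(0.1056) = 2.966899
CI = T_est +/- z * SE_est, so width = 2 * z * SE_est = 2 * 1.96 * 2.966899
Width = 11.6302

11.6302


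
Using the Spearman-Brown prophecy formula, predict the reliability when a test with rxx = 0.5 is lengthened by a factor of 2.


r_new = (n * rxx) / (1 + (n-1) * rxx)
r_new = (2 * 0.5) / (1 + 1 * 0.5)
r_new = 1.0 / 1.5
r_new = 0.6667

0.6667


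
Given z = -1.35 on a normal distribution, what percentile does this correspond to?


CDF(z) = 0.5 * (1 + erf(z/sqrt(2)))
erf(-0.9546) = -0.823
CDF = 0.0885
Percentile rank = 0.0885 * 100 = 8.85

8.85


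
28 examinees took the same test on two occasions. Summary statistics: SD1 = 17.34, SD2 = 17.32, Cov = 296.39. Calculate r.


r = cov(X,Y) / (SD_X * SD_Y)
r = 296.39 / (17.34 * 17.32)
r = 296.39 / 300.3288
r = 0.9869

0.9869


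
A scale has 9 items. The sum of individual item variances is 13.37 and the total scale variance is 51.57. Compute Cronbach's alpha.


alpha = (k/(k-1)) * (1 - sum(si^2)/s_total^2)
= (9/8) * (1 - 13.37/51.57)
alpha = 0.8333

0.8333


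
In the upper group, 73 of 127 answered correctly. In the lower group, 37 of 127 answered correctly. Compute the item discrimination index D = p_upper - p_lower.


p_upper = 73/127 = 0.5748
p_lower = 37/127 = 0.2913
D = 0.5748 - 0.2913 = 0.2835

0.2835


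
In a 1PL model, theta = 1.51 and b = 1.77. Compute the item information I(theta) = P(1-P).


P = 1/(1+exp(-(1.51-1.77))) = 0.4354
I = P*(1-P) = 0.4354 * 0.5646
I = 0.2458

0.2458


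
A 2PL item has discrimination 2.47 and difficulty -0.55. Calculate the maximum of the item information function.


For 2PL, max info at theta = b = -0.55
I_max = a^2 / 4 = 2.47^2 / 4
= 6.1009 / 4
I_max = 1.5252

1.5252


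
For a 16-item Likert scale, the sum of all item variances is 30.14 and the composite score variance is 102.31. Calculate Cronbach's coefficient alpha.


alpha = (k/(k-1)) * (1 - sum(si^2)/s_total^2)
= (16/15) * (1 - 30.14/102.31)
alpha = 0.7524

0.7524


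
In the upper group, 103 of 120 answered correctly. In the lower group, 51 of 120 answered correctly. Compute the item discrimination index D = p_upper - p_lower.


p_upper = 103/120 = 0.8583
p_lower = 51/120 = 0.425
D = 0.8583 - 0.425 = 0.4333

0.4333


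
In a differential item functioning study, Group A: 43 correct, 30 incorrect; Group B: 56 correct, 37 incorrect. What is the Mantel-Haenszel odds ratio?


Odds_A = 43/30 = 1.4333
Odds_B = 56/37 = 1.5135
OR = Odds_A / Odds_B = 1.4333 / 1.5135
Exactly, OR = (43 * 37) / (30 * 56) = 1591 / 1680
OR = 0.947

0.947


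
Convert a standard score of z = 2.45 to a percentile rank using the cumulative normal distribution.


CDF(z) = 0.5 * (1 + erf(z/sqrt(2)))
erf(1.7324) = 0.9857
CDF = 0.9929
Percentile rank = 0.9929 * 100 = 99.29

99.29


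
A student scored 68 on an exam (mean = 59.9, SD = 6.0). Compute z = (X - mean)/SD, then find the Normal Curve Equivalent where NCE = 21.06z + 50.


z = (X - mean) / SD = (68 - 59.9) / 6.0
z = 8.1 / 6.0
z = 1.35
NCE = NCE = 21.06z + 50
Carry z at full precision (z = 8.1 / 6.0) into the conversion:
NCE = 21.06 * (8.1 / 6.0) + 50 = 170.586 / 6.0 + 50
NCE = 28.431 + 50
NCE = 78.431

78.431


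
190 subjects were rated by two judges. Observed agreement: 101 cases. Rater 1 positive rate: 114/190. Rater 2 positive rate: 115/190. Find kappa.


P_o = 101/190 = 0.531579
P_e = (114*115 + 76*75) / 36100 = 0.521053
kappa = (P_o - P_e) / (1 - P_e)
kappa = (0.531579 - 0.521053) / (1 - 0.521053)
kappa = 0.022

0.022


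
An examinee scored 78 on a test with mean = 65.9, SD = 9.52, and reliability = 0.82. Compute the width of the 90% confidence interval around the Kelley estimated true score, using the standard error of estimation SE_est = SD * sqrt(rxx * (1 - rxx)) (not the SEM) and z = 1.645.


True score estimate = 0.82*78 + 0.18*65.9 = 75.822
SE_est = SD * sqrt(rxx * (1 - rxx)) = 9.52 * sqrt(0.82 * 0.18) = 9.52 * sqrt(0.1476) = 3.657465
CI = T_est +/- z * SE_est, so width = 2 * z * SE_est = 2 * 1.645 * 3.657465
Width = 12.0331

12.0331


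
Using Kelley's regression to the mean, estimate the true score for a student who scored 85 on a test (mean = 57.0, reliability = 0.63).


T_est = rxx * X + (1 - rxx) * mean
T_est = 0.63 * 85 + 0.37 * 57.0
T_est = 53.55 + 21.09
T_est = 74.64

74.64


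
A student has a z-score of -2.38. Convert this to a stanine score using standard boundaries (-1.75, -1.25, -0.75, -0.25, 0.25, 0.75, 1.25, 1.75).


Stanine boundaries: [-1.75, -1.25, -0.75, -0.25, 0.25, 0.75, 1.25, 1.75]
z = -2.38
Check each boundary:
  z < -1.75
  z < -1.25
  z < -0.75
  z < -0.25
  z < 0.25
  z < 0.75
  z < 1.25
  z < 1.75
Highest qualifying boundary gives stanine = 1

1


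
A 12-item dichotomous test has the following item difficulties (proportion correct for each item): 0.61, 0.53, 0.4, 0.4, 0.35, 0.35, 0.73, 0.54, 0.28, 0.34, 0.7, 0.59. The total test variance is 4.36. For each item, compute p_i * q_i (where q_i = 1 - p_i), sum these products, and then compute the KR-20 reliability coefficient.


For each item, compute p_i * q_i:
  Item 1: 0.61 * 0.39 = 0.2379
  Item 2: 0.53 * 0.47 = 0.2491
  Item 3: 0.4 * 0.6 = 0.24
  Item 4: 0.4 * 0.6 = 0.24
  Item 5: 0.35 * 0.65 = 0.2275
  Item 6: 0.35 * 0.65 = 0.2275
  Item 7: 0.73 * 0.27 = 0.1971
  Item 8: 0.54 * 0.46 = 0.2484
  Item 9: 0.28 * 0.72 = 0.2016
  Item 10: 0.34 * 0.66 = 0.2244
  Item 11: 0.7 * 0.3 = 0.21
  Item 12: 0.59 * 0.41 = 0.2419
Sum(p_i * q_i) = 0.2379 + 0.2491 + 0.24 + 0.24 + 0.2275 + 0.2275 + 0.1971 + 0.2484 + 0.2016 + 0.2244 + 0.21 + 0.2419 = 2.7454
KR-20 = (k/(k-1)) * (1 - Sum(p_i*q_i) / Var_total)
= (12/11) * (1 - 2.7454/4.36)
= 1.0909 * 0.3703
KR-20 = 0.404

0.404


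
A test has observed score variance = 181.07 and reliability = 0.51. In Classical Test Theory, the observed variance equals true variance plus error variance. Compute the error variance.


var_true = rxx * var_obs = 0.51 * 181.07 = 92.3457
var_error = var_obs - var_true
var_error = 181.07 - 92.3457
var_error = 88.7243

88.7243


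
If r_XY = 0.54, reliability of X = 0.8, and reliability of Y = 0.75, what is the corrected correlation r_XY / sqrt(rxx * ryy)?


r_corrected = rxy / sqrt(rxx * ryy)
= 0.54 / sqrt(0.8 * 0.75)
= 0.54 / sqrt(0.6)
= 0.54 / 0.774597
r_corrected = 0.6971

0.6971


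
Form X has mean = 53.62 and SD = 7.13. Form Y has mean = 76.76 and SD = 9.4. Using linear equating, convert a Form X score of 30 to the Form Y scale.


slope = SD_Y / SD_X = 9.4 / 7.13 ~ 1.3184
intercept = mean_Y - slope * mean_X = 76.76 - (9.4 / 7.13) * 53.62 ~ 6.0688
Y = slope * X + intercept. To avoid rounding drift from the rounded slope/intercept, evaluate the equivalent form Y = mean_Y + SD_Y * (X - mean_X) / SD_X at full precision:
Y = 76.76 + 9.4 * (30 - 53.62) / 7.13
Y = 76.76 - 9.4 * 23.62 / 7.13
Y = 76.76 - 222.028 / 7.13
Y = 76.76 - 31.14
Y = 45.62

45.62


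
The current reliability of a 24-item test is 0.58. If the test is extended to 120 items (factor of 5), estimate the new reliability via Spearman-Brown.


r_new = (n * rxx) / (1 + (n-1) * rxx)
r_new = (5 * 0.58) / (1 + 4 * 0.58)
r_new = 2.9 / 3.32
r_new = 0.8735

0.8735


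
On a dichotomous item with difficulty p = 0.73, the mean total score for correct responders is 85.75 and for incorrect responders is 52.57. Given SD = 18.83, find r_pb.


q = 1 - p = 0.27
rpb = ((M1 - M0) / SD) * sqrt(p * q)
rpb = ((85.75 - 52.57) / 18.83) * sqrt(0.73 * 0.27)
rpb = 0.7823

0.7823


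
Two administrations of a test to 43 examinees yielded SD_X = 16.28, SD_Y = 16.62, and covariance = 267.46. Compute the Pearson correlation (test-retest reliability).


r = cov(X,Y) / (SD_X * SD_Y)
r = 267.46 / (16.28 * 16.62)
r = 267.46 / 270.5736
r = 0.9885

0.9885


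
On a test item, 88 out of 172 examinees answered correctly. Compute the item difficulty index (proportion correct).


Item difficulty p = number correct / total examinees
p = 88 / 172
p = 0.5116

0.5116


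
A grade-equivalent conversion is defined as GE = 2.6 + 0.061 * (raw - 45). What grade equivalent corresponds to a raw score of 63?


raw - median = 63 - 45 = 18
slope * diff = 0.061 * 18 = 1.098
GE = 2.6 + 1.098
GE = 3.698

3.698


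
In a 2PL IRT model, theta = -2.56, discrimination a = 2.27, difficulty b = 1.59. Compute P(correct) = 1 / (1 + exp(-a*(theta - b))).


a*(theta - b) = 2.27 * (-2.56 - 1.59) = -9.4205
exp(--9.4205) = 12338.7501
P = 1 / (1 + 12338.7501)
P = 0.0001

0.0001


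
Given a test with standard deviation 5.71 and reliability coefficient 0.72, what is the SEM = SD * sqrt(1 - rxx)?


SEM = SD * sqrt(1 - rxx)
SEM = 5.71 * sqrt(1 - 0.72)
SEM = 5.71 * sqrt(0.28) = 5.71 * 0.52915
SEM = 3.0214

3.0214


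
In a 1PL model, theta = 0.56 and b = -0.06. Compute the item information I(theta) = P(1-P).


P = 1/(1+exp(-(0.56--0.06))) = 0.6502
I = P*(1-P) = 0.6502 * 0.3498
I = 0.2274

0.2274


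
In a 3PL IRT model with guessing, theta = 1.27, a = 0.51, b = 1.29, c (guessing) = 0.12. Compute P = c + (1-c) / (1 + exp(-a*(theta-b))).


logit = 0.51*(1.27 - 1.29) = -0.0102
P* = 1/(1 + exp(--0.0102)) = 0.4975
P = 0.12 + (1 - 0.12) * 0.4975
P = 0.5578

0.5578


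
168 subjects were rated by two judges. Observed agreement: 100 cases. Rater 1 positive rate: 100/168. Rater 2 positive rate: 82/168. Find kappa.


P_o = 100/168 = 0.595238
P_e = (100*82 + 68*86) / 28224 = 0.497732
kappa = (P_o - P_e) / (1 - P_e)
kappa = (0.595238 - 0.497732) / (1 - 0.497732)
kappa = 0.1941

0.1941


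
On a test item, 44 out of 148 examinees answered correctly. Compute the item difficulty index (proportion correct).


Item difficulty p = number correct / total examinees
p = 44 / 148
p = 0.2973

0.2973


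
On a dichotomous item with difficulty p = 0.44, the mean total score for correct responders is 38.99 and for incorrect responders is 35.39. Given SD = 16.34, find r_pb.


q = 1 - p = 0.56
rpb = ((M1 - M0) / SD) * sqrt(p * q)
rpb = ((38.99 - 35.39) / 16.34) * sqrt(0.44 * 0.56)
rpb = 0.1094

0.1094


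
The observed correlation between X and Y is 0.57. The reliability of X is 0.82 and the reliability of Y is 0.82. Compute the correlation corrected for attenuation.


r_corrected = rxy / sqrt(rxx * ryy)
= 0.57 / sqrt(0.82 * 0.82)
= 0.57 / sqrt(0.6724)
= 0.57 / 0.82
r_corrected = 0.6951

0.6951


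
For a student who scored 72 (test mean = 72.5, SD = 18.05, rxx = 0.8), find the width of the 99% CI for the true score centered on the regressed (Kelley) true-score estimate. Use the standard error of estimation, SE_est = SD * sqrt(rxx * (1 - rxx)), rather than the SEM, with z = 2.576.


True score estimate = 0.8*72 + 0.2*72.5 = 72.1
SE_est = SD * sqrt(rxx * (1 - rxx)) = 18.05 * sqrt(0.8 * 0.2) = 18.05 * sqrt(0.16) = 7.22
CI = T_est +/- z * SE_est, so width = 2 * z * SE_est = 2 * 2.576 * 7.22
Width = 37.1974

37.1974


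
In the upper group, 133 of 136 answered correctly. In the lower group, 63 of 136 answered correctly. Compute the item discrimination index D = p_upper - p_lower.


p_upper = 133/136 = 0.9779
p_lower = 63/136 = 0.4632
D = 0.9779 - 0.4632 = 0.5147

0.5147


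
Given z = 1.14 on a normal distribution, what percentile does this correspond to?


CDF(z) = 0.5 * (1 + erf(z/sqrt(2)))
erf(0.8061) = 0.7457
CDF = 0.8729
Percentile rank = 0.8729 * 100 = 87.29

87.29


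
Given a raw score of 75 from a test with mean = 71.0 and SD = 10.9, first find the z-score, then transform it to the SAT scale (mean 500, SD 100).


z = (X - mean) / SD = (75 - 71.0) / 10.9
z = 4.0 / 10.9
z = 0.367
SAT-scale = SAT = 500 + 100z
Carry z at full precision (z = 4.0 / 10.9) into the conversion:
SAT-scale = 500 + 100 * (4.0 / 10.9) = 500 + 400 / 10.9
SAT-scale = 500 + 36.6972
SAT-scale = 536.6972

536.6972


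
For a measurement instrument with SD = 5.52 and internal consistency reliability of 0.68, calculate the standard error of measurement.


SEM = SD * sqrt(1 - rxx)
SEM = 5.52 * sqrt(1 - 0.68)
SEM = 5.52 * sqrt(0.32) = 5.52 * 0.565685
SEM = 3.1226

3.1226


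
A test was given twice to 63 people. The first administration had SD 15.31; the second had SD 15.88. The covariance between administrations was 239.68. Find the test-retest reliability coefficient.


r = cov(X,Y) / (SD_X * SD_Y)
r = 239.68 / (15.31 * 15.88)
r = 239.68 / 243.1228
r = 0.9858

0.9858


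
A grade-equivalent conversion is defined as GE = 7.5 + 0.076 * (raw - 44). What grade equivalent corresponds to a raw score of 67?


raw - median = 67 - 44 = 23
slope * diff = 0.076 * 23 = 1.748
GE = 7.5 + 1.748
GE = 9.248

9.248


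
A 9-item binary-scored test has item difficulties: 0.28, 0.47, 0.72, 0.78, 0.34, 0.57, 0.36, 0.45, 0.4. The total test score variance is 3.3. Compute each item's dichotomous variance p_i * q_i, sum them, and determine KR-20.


For each item, compute p_i * q_i:
  Item 1: 0.28 * 0.72 = 0.2016
  Item 2: 0.47 * 0.53 = 0.2491
  Item 3: 0.72 * 0.28 = 0.2016
  Item 4: 0.78 * 0.22 = 0.1716
  Item 5: 0.34 * 0.66 = 0.2244
  Item 6: 0.57 * 0.43 = 0.2451
  Item 7: 0.36 * 0.64 = 0.2304
  Item 8: 0.45 * 0.55 = 0.2475
  Item 9: 0.4 * 0.6 = 0.24
Sum(p_i * q_i) = 0.2016 + 0.2491 + 0.2016 + 0.1716 + 0.2244 + 0.2451 + 0.2304 + 0.2475 + 0.24 = 2.0113
KR-20 = (k/(k-1)) * (1 - Sum(p_i*q_i) / Var_total)
= (9/8) * (1 - 2.0113/3.3)
= 1.125 * 0.3905
KR-20 = 0.4393

0.4393


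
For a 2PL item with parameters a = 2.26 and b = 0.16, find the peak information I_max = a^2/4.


For 2PL, max info at theta = b = 0.16
I_max = a^2 / 4 = 2.26^2 / 4
= 5.1076 / 4
I_max = 1.2769

1.2769


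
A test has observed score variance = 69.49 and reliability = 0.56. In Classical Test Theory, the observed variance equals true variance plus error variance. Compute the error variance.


var_true = rxx * var_obs = 0.56 * 69.49 = 38.9144
var_error = var_obs - var_true
var_error = 69.49 - 38.9144
var_error = 30.5756

30.5756


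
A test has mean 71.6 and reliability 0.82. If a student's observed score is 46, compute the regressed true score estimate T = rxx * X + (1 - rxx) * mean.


T_est = rxx * X + (1 - rxx) * mean
T_est = 0.82 * 46 + 0.18 * 71.6
T_est = 37.72 + 12.888
T_est = 50.608

50.608


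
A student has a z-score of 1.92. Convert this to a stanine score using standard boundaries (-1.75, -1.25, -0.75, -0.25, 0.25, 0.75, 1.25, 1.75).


Stanine boundaries: [-1.75, -1.25, -0.75, -0.25, 0.25, 0.75, 1.25, 1.75]
z = 1.92
Check each boundary:
  z >= -1.75 -> could be stanine 2
  z >= -1.25 -> could be stanine 3
  z >= -0.75 -> could be stanine 4
  z >= -0.25 -> could be stanine 5
  z >= 0.25 -> could be stanine 6
  z >= 0.75 -> could be stanine 7
  z >= 1.25 -> could be stanine 8
  z >= 1.75 -> could be stanine 9
Highest qualifying boundary gives stanine = 9

9


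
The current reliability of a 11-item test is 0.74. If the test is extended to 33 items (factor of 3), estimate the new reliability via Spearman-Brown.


r_new = (n * rxx) / (1 + (n-1) * rxx)
r_new = (3 * 0.74) / (1 + 2 * 0.74)
r_new = 2.22 / 2.48
r_new = 0.8952

0.8952


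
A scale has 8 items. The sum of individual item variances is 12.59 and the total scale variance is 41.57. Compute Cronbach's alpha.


alpha = (k/(k-1)) * (1 - sum(si^2)/s_total^2)
= (8/7) * (1 - 12.59/41.57)
alpha = 0.7967

0.7967


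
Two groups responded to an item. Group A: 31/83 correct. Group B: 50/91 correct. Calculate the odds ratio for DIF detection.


Odds_A = 31/52 = 0.5962
Odds_B = 50/41 = 1.2195
OR = Odds_A / Odds_B = 0.5962 / 1.2195
Exactly, OR = (31 * 41) / (52 * 50) = 1271 / 2600
OR = 0.4888

0.4888


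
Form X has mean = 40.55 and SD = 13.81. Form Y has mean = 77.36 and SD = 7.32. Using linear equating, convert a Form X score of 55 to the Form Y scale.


slope = SD_Y / SD_X = 7.32 / 13.81 ~ 0.5301
intercept = mean_Y - slope * mean_X = 77.36 - (7.32 / 13.81) * 40.55 ~ 55.8664
Y = slope * X + intercept. To avoid rounding drift from the rounded slope/intercept, evaluate the equivalent form Y = mean_Y + SD_Y * (X - mean_X) / SD_X at full precision:
Y = 77.36 + 7.32 * (55 - 40.55) / 13.81
Y = 77.36 + 7.32 * 14.45 / 13.81
Y = 77.36 + 105.774 / 13.81
Y = 77.36 + 7.6592
Y = 85.0192

85.0192


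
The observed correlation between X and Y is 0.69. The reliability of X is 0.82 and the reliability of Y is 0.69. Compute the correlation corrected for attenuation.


r_corrected = rxy / sqrt(rxx * ryy)
= 0.69 / sqrt(0.82 * 0.69)
= 0.69 / sqrt(0.5658)
= 0.69 / 0.752197
r_corrected = 0.9173

0.9173


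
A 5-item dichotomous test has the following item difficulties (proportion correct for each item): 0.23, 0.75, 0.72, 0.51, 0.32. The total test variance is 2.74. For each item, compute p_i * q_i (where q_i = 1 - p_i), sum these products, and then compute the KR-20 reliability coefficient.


For each item, compute p_i * q_i:
  Item 1: 0.23 * 0.77 = 0.1771
  Item 2: 0.75 * 0.25 = 0.1875
  Item 3: 0.72 * 0.28 = 0.2016
  Item 4: 0.51 * 0.49 = 0.2499
  Item 5: 0.32 * 0.68 = 0.2176
Sum(p_i * q_i) = 0.1771 + 0.1875 + 0.2016 + 0.2499 + 0.2176 = 1.0337
KR-20 = (k/(k-1)) * (1 - Sum(p_i*q_i) / Var_total)
= (5/4) * (1 - 1.0337/2.74)
= 1.25 * 0.6227
KR-20 = 0.7784

0.7784


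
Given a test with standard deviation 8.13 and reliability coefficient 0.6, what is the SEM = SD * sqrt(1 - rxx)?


SEM = SD * sqrt(1 - rxx)
SEM = 8.13 * sqrt(1 - 0.6)
SEM = 8.13 * sqrt(0.4) = 8.13 * 0.632456
SEM = 5.1419

5.1419


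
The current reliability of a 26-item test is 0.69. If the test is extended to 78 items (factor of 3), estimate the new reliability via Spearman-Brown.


r_new = (n * rxx) / (1 + (n-1) * rxx)
r_new = (3 * 0.69) / (1 + 2 * 0.69)
r_new = 2.07 / 2.38
r_new = 0.8697

0.8697


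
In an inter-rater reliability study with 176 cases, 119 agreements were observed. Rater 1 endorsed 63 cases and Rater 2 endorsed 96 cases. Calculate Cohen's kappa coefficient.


P_o = 119/176 = 0.676136
P_e = (63*96 + 113*80) / 30976 = 0.487087
kappa = (P_o - P_e) / (1 - P_e)
kappa = (0.676136 - 0.487087) / (1 - 0.487087)
kappa = 0.3686

0.3686


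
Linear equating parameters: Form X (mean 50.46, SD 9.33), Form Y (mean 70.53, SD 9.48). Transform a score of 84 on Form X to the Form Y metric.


slope = SD_Y / SD_X = 9.48 / 9.33 ~ 1.0161
intercept = mean_Y - slope * mean_X = 70.53 - (9.48 / 9.33) * 50.46 ~ 19.2587
Y = slope * X + intercept. To avoid rounding drift from the rounded slope/intercept, evaluate the equivalent form Y = mean_Y + SD_Y * (X - mean_X) / SD_X at full precision:
Y = 70.53 + 9.48 * (84 - 50.46) / 9.33
Y = 70.53 + 9.48 * 33.54 / 9.33
Y = 70.53 + 317.9592 / 9.33
Y = 70.53 + 34.0792
Y = 104.6092

104.6092


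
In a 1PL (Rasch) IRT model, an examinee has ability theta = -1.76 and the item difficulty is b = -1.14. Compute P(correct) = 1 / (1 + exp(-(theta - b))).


theta - b = -1.76 - -1.14 = -0.62
exp(-(theta - b)) = exp(0.62) = 1.8589
P = 1 / (1 + 1.8589)
P = 0.3498

0.3498


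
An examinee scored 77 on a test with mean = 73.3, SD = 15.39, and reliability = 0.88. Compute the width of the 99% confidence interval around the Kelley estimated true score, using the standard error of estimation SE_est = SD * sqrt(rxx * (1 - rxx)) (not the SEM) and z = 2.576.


True score estimate = 0.88*77 + 0.12*73.3 = 76.556
SE_est = SD * sqrt(rxx * (1 - rxx)) = 15.39 * sqrt(0.88 * 0.12) = 15.39 * sqrt(0.1056) = 5.001158
CI = T_est +/- z * SE_est, so width = 2 * z * SE_est = 2 * 2.576 * 5.001158
Width = 25.766

25.766


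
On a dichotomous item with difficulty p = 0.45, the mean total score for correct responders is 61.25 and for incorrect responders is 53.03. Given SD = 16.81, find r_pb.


q = 1 - p = 0.55
rpb = ((M1 - M0) / SD) * sqrt(p * q)
rpb = ((61.25 - 53.03) / 16.81) * sqrt(0.45 * 0.55)
rpb = 0.2433

0.2433


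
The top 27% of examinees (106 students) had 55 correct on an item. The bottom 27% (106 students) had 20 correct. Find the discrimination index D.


p_upper = 55/106 = 0.5189
p_lower = 20/106 = 0.1887
D = 0.5189 - 0.1887 = 0.3302

0.3302


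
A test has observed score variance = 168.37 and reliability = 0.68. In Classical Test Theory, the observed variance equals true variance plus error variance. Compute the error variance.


var_true = rxx * var_obs = 0.68 * 168.37 = 114.4916
var_error = var_obs - var_true
var_error = 168.37 - 114.4916
var_error = 53.8784

53.8784


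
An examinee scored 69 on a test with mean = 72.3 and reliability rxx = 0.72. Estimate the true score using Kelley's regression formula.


T_est = rxx * X + (1 - rxx) * mean
T_est = 0.72 * 69 + 0.28 * 72.3
T_est = 49.68 + 20.244
T_est = 69.924

69.924


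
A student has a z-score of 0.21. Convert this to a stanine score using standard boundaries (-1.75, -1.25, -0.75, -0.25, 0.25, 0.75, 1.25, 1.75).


Stanine boundaries: [-1.75, -1.25, -0.75, -0.25, 0.25, 0.75, 1.25, 1.75]
z = 0.21
Check each boundary:
  z >= -1.75 -> could be stanine 2
  z >= -1.25 -> could be stanine 3
  z >= -0.75 -> could be stanine 4
  z >= -0.25 -> could be stanine 5
  z < 0.25
  z < 0.75
  z < 1.25
  z < 1.75
Highest qualifying boundary gives stanine = 5

5


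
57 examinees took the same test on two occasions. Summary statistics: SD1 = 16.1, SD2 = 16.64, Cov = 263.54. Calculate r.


r = cov(X,Y) / (SD_X * SD_Y)
r = 263.54 / (16.1 * 16.64)
r = 263.54 / 267.904
r = 0.9837

0.9837


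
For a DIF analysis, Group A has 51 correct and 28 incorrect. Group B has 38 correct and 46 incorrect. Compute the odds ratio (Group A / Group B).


Odds_A = 51/28 = 1.8214
Odds_B = 38/46 = 0.8261
OR = Odds_A / Odds_B = 1.8214 / 0.8261
Exactly, OR = (51 * 46) / (28 * 38) = 2346 / 1064
OR = 2.2049

2.2049


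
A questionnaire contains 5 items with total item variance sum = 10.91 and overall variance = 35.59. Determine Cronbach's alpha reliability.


alpha = (k/(k-1)) * (1 - sum(si^2)/s_total^2)
= (5/4) * (1 - 10.91/35.59)
alpha = 0.8668

0.8668


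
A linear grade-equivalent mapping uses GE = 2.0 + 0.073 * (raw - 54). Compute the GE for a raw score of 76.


raw - median = 76 - 54 = 22
slope * diff = 0.073 * 22 = 1.606
GE = 2.0 + 1.606
GE = 3.606

3.606


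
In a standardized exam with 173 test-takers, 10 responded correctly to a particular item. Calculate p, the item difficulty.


Item difficulty p = number correct / total examinees
p = 10 / 173
p = 0.0578

0.0578


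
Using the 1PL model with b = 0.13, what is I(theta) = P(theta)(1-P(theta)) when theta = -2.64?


P = 1/(1+exp(-(-2.64-0.13))) = 0.059
I = P*(1-P) = 0.059 * 0.941
I = 0.0555

0.0555


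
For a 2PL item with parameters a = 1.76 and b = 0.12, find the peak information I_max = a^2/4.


For 2PL, max info at theta = b = 0.12
I_max = a^2 / 4 = 1.76^2 / 4
= 3.0976 / 4
I_max = 0.7744

0.7744


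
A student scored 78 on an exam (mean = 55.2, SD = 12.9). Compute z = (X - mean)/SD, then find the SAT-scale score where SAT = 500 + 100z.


z = (X - mean) / SD = (78 - 55.2) / 12.9
z = 22.8 / 12.9
z = 1.7674
SAT-scale = SAT = 500 + 100z
Carry z at full precision (z = 22.8 / 12.9) into the conversion:
SAT-scale = 500 + 100 * (22.8 / 12.9) = 500 + 2280 / 12.9
SAT-scale = 500 + 176.7442
SAT-scale = 676.7442

676.7442


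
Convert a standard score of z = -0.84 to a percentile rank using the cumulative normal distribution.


CDF(z) = 0.5 * (1 + erf(z/sqrt(2)))
erf(-0.594) = -0.5991
CDF = 0.2005
Percentile rank = 0.2005 * 100 = 20.05

20.05


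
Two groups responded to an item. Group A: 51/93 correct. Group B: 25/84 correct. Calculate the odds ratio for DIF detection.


Odds_A = 51/42 = 1.2143
Odds_B = 25/59 = 0.4237
OR = Odds_A / Odds_B = 1.2143 / 0.4237
Exactly, OR = (51 * 59) / (42 * 25) = 3009 / 1050
OR = 2.8657

2.8657


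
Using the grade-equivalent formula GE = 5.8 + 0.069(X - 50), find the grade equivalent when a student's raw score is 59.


raw - median = 59 - 50 = 9
slope * diff = 0.069 * 9 = 0.621
GE = 5.8 + 0.621
GE = 6.421

6.421


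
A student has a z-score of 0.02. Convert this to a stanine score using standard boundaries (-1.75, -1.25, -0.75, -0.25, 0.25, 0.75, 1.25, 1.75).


Stanine boundaries: [-1.75, -1.25, -0.75, -0.25, 0.25, 0.75, 1.25, 1.75]
z = 0.02
Check each boundary:
  z >= -1.75 -> could be stanine 2
  z >= -1.25 -> could be stanine 3
  z >= -0.75 -> could be stanine 4
  z >= -0.25 -> could be stanine 5
  z < 0.25
  z < 0.75
  z < 1.25
  z < 1.75
Highest qualifying boundary gives stanine = 5

5


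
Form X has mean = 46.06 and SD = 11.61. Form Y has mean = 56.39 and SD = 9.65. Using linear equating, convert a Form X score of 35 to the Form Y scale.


slope = SD_Y / SD_X = 9.65 / 11.61 ~ 0.8312
intercept = mean_Y - slope * mean_X = 56.39 - (9.65 / 11.61) * 46.06 ~ 18.1058
Y = slope * X + intercept. To avoid rounding drift from the rounded slope/intercept, evaluate the equivalent form Y = mean_Y + SD_Y * (X - mean_X) / SD_X at full precision:
Y = 56.39 + 9.65 * (35 - 46.06) / 11.61
Y = 56.39 - 9.65 * 11.06 / 11.61
Y = 56.39 - 106.729 / 11.61
Y = 56.39 - 9.1929
Y = 47.1971

47.1971


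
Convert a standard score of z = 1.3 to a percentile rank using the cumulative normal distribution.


CDF(z) = 0.5 * (1 + erf(z/sqrt(2)))
erf(0.9192) = 0.8064
CDF = 0.9032
Percentile rank = 0.9032 * 100 = 90.32

90.32


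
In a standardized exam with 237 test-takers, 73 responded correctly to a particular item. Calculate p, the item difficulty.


Item difficulty p = number correct / total examinees
p = 73 / 237
p = 0.308

0.308


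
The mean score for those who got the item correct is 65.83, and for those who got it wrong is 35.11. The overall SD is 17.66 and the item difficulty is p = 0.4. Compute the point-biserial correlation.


q = 1 - p = 0.6
rpb = ((M1 - M0) / SD) * sqrt(p * q)
rpb = ((65.83 - 35.11) / 17.66) * sqrt(0.4 * 0.6)
rpb = 0.8522

0.8522


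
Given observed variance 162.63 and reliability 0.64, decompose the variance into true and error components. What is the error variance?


var_true = rxx * var_obs = 0.64 * 162.63 = 104.0832
var_error = var_obs - var_true
var_error = 162.63 - 104.0832
var_error = 58.5468

58.5468


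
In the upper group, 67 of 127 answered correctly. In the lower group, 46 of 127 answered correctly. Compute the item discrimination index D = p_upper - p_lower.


p_upper = 67/127 = 0.5276
p_lower = 46/127 = 0.3622
D = 0.5276 - 0.3622 = 0.1654

0.1654


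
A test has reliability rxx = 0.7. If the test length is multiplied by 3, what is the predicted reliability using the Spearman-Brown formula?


r_new = (n * rxx) / (1 + (n-1) * rxx)
r_new = (3 * 0.7) / (1 + 2 * 0.7)
r_new = 2.1 / 2.4
r_new = 0.875

0.875


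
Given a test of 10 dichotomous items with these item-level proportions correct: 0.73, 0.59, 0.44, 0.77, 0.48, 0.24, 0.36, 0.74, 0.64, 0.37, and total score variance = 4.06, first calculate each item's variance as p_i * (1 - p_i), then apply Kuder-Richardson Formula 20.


For each item, compute p_i * q_i:
  Item 1: 0.73 * 0.27 = 0.1971
  Item 2: 0.59 * 0.41 = 0.2419
  Item 3: 0.44 * 0.56 = 0.2464
  Item 4: 0.77 * 0.23 = 0.1771
  Item 5: 0.48 * 0.52 = 0.2496
  Item 6: 0.24 * 0.76 = 0.1824
  Item 7: 0.36 * 0.64 = 0.2304
  Item 8: 0.74 * 0.26 = 0.1924
  Item 9: 0.64 * 0.36 = 0.2304
  Item 10: 0.37 * 0.63 = 0.2331
Sum(p_i * q_i) = 0.1971 + 0.2419 + 0.2464 + 0.1771 + 0.2496 + 0.1824 + 0.2304 + 0.1924 + 0.2304 + 0.2331 = 2.1808
KR-20 = (k/(k-1)) * (1 - Sum(p_i*q_i) / Var_total)
= (10/9) * (1 - 2.1808/4.06)
= 1.1111 * 0.4629
KR-20 = 0.5143

0.5143


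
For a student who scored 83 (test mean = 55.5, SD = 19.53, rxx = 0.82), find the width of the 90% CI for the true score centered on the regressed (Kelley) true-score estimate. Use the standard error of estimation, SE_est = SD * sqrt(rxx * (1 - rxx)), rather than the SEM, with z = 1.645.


True score estimate = 0.82*83 + 0.18*55.5 = 78.05
SE_est = SD * sqrt(rxx * (1 - rxx)) = 19.53 * sqrt(0.82 * 0.18) = 19.53 * sqrt(0.1476) = 7.503181
CI = T_est +/- z * SE_est, so width = 2 * z * SE_est = 2 * 1.645 * 7.503181
Width = 24.6855

24.6855


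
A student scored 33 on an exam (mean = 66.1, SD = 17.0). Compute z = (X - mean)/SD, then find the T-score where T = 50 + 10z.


z = (X - mean) / SD = (33 - 66.1) / 17.0
z = -33.1 / 17.0
z = -1.9471
T-score = T = 50 + 10z
Carry z at full precision (z = -33.1 / 17.0) into the conversion:
T-score = 50 + 10 * (-33.1 / 17.0) = 50 + -331 / 17.0
T-score = 50 + -19.4706
T-score = 30.5294

30.5294


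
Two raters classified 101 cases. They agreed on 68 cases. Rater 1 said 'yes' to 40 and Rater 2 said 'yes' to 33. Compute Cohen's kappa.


P_o = 68/101 = 0.673267
P_e = (40*33 + 61*68) / 10201 = 0.536026
kappa = (P_o - P_e) / (1 - P_e)
kappa = (0.673267 - 0.536026) / (1 - 0.536026)
kappa = 0.2958

0.2958


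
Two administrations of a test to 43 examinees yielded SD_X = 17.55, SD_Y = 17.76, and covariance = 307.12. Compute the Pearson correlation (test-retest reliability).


r = cov(X,Y) / (SD_X * SD_Y)
r = 307.12 / (17.55 * 17.76)
r = 307.12 / 311.688
r = 0.9853

0.9853


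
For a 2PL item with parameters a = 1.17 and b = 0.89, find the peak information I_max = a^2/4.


For 2PL, max info at theta = b = 0.89
I_max = a^2 / 4 = 1.17^2 / 4
= 1.3689 / 4
I_max = 0.3422

0.3422


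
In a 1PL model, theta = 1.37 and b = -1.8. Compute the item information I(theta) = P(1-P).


P = 1/(1+exp(-(1.37--1.8))) = 0.9597
I = P*(1-P) = 0.9597 * 0.0403
I = 0.0387

0.0387


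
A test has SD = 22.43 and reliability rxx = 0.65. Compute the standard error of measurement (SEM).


SEM = SD * sqrt(1 - rxx)
SEM = 22.43 * sqrt(1 - 0.65)
SEM = 22.43 * sqrt(0.35) = 22.43 * 0.591608
SEM = 13.2698

13.2698


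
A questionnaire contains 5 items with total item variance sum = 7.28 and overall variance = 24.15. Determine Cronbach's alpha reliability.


alpha = (k/(k-1)) * (1 - sum(si^2)/s_total^2)
= (5/4) * (1 - 7.28/24.15)
alpha = 0.8732

0.8732


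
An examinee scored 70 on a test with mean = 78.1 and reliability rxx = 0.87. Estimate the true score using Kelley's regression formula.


T_est = rxx * X + (1 - rxx) * mean
T_est = 0.87 * 70 + 0.13 * 78.1
T_est = 60.9 + 10.153
T_est = 71.053

71.053


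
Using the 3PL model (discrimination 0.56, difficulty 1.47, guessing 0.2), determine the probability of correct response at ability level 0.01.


logit = 0.56*(0.01 - 1.47) = -0.8176
P* = 1/(1 + exp(--0.8176)) = 0.3063
P = 0.2 + (1 - 0.2) * 0.3063
P = 0.445

0.445


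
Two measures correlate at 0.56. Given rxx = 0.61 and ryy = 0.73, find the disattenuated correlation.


r_corrected = rxy / sqrt(rxx * ryy)
= 0.56 / sqrt(0.61 * 0.73)
= 0.56 / sqrt(0.4453)
= 0.56 / 0.667308
r_corrected = 0.8392

0.8392


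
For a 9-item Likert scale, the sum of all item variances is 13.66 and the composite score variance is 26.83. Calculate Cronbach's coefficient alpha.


alpha = (k/(k-1)) * (1 - sum(si^2)/s_total^2)
= (9/8) * (1 - 13.66/26.83)
alpha = 0.5522

0.5522


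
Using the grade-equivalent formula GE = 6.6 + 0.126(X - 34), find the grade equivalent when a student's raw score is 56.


raw - median = 56 - 34 = 22
slope * diff = 0.126 * 22 = 2.772
GE = 6.6 + 2.772
GE = 9.372

9.372


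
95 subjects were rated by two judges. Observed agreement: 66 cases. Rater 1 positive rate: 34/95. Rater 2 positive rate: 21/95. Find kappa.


P_o = 66/95 = 0.694737
P_e = (34*21 + 61*74) / 9025 = 0.57928
kappa = (P_o - P_e) / (1 - P_e)
kappa = (0.694737 - 0.57928) / (1 - 0.57928)
kappa = 0.2744

0.2744


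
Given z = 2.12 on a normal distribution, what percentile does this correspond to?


CDF(z) = 0.5 * (1 + erf(z/sqrt(2)))
erf(1.4991) = 0.966
CDF = 0.983
Percentile rank = 0.983 * 100 = 98.3

98.3


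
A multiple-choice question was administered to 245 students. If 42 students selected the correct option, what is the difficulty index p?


Item difficulty p = number correct / total examinees
p = 42 / 245
p = 0.1714

0.1714


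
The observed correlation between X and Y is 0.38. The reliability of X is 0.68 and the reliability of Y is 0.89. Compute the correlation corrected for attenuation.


r_corrected = rxy / sqrt(rxx * ryy)
= 0.38 / sqrt(0.68 * 0.89)
= 0.38 / sqrt(0.6052)
= 0.38 / 0.777946
r_corrected = 0.4885

0.4885


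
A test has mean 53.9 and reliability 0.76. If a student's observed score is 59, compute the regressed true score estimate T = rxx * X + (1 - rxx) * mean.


T_est = rxx * X + (1 - rxx) * mean
T_est = 0.76 * 59 + 0.24 * 53.9
T_est = 44.84 + 12.936
T_est = 57.776

57.776


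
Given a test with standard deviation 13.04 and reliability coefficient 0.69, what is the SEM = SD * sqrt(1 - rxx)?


SEM = SD * sqrt(1 - rxx)
SEM = 13.04 * sqrt(1 - 0.69)
SEM = 13.04 * sqrt(0.31) = 13.04 * 0.556776
SEM = 7.2604

7.2604


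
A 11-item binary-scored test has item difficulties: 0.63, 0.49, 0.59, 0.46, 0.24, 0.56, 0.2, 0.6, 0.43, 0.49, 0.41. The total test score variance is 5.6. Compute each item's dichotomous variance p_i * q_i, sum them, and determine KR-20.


For each item, compute p_i * q_i:
  Item 1: 0.63 * 0.37 = 0.2331
  Item 2: 0.49 * 0.51 = 0.2499
  Item 3: 0.59 * 0.41 = 0.2419
  Item 4: 0.46 * 0.54 = 0.2484
  Item 5: 0.24 * 0.76 = 0.1824
  Item 6: 0.56 * 0.44 = 0.2464
  Item 7: 0.2 * 0.8 = 0.16
  Item 8: 0.6 * 0.4 = 0.24
  Item 9: 0.43 * 0.57 = 0.2451
  Item 10: 0.49 * 0.51 = 0.2499
  Item 11: 0.41 * 0.59 = 0.2419
Sum(p_i * q_i) = 0.2331 + 0.2499 + 0.2419 + 0.2484 + 0.1824 + 0.2464 + 0.16 + 0.24 + 0.2451 + 0.2499 + 0.2419 = 2.539
KR-20 = (k/(k-1)) * (1 - Sum(p_i*q_i) / Var_total)
= (11/10) * (1 - 2.539/5.6)
= 1.1 * 0.5466
KR-20 = 0.6013

0.6013


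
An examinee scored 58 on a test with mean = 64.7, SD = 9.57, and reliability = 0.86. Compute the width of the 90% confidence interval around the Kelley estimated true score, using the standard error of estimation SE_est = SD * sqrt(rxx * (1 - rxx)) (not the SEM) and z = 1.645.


True score estimate = 0.86*58 + 0.14*64.7 = 58.938
SE_est = SD * sqrt(rxx * (1 - rxx)) = 9.57 * sqrt(0.86 * 0.14) = 9.57 * sqrt(0.1204) = 3.320666
CI = T_est +/- z * SE_est, so width = 2 * z * SE_est = 2 * 1.645 * 3.320666
Width = 10.925

10.925
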